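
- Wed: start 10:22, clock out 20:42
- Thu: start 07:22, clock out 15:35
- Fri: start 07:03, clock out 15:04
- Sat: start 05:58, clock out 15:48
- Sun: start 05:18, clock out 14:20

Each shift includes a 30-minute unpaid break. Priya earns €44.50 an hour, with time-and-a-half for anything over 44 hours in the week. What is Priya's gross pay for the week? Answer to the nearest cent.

Wed: 10:22–20:42 = 10 h 20 min; less 30 min break → 9 h 50 min
Thu: 07:22–15:35 = 8 h 13 min; less 30 min break → 7 h 43 min
Fri: 07:03–15:04 = 8 h 1 min; less 30 min break → 7 h 31 min
Sat: 05:58–15:48 = 9 h 50 min; less 30 min break → 9 h 20 min
Sun: 05:18–14:20 = 9 h 2 min; less 30 min break → 8 h 32 min
Total worked: 42 h 56 min = 2576 min.
Regular 42 h 56 min = 2576 min at €44.50/h; overtime 0 h 0 min = 0 min at €66.75/h.
Pay = (2576 × €44.50 + 0 × €66.75) ÷ 60 = €1910.53.

€1910.53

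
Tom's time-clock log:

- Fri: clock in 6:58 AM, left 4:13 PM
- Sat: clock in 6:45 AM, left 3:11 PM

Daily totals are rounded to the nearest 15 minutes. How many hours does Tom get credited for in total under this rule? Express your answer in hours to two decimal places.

Fri: 6:58 AM–4:13 PM = 9 h 15 min → rounds to 9 h 15 min
Sat: 6:45 AM–3:11 PM = 8 h 26 min → rounds to 8 h 30 min
Total credited: 17 h 45 min.

17.75 hours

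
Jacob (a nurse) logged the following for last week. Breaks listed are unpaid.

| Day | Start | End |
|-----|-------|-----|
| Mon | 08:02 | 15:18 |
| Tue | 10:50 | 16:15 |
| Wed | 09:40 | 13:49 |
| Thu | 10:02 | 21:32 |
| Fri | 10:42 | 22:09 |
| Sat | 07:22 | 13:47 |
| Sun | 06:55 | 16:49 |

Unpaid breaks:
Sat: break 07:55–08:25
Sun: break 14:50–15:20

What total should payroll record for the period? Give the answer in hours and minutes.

Mon: 08:02–15:18 = 7 h 16 min
Tue: 10:50–16:15 = 5 h 25 min
Wed: 09:40–13:49 = 4 h 9 min
Thu: 10:02–21:32 = 11 h 30 min
Fri: 10:42–22:09 = 11 h 27 min
Sat: 07:22–13:47 = 6 h 25 min; less 30 min break → 5 h 55 min
Sun: 06:55–16:49 = 9 h 54 min; less 30 min break → 9 h 24 min
Total: 7 h 16 min + 5 h 25 min + 4 h 9 min + 11 h 30 min + 11 h 27 min + 5 h 55 min + 9 h 24 min = 55 h 6 min.

55 h 6 min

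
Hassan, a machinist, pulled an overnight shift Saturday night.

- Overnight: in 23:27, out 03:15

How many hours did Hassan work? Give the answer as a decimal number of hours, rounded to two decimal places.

3.80 hours

Overnight: 23:27 → midnight = 0 h 33 min; midnight → 03:15 = 3 h 15 min; span 3 h 48 min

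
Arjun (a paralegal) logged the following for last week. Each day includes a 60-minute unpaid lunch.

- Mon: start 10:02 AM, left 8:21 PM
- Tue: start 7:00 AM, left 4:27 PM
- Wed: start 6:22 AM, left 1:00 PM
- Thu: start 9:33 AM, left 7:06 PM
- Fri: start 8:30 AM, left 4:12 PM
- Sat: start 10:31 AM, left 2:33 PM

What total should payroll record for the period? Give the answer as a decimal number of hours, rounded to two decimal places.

Mon: 10:02 AM–8:21 PM = 10 h 19 min; less 60 min break → 9 h 19 min
Tue: 7:00 AM–4:27 PM = 9 h 27 min; less 60 min break → 8 h 27 min
Wed: 6:22 AM–1:00 PM = 6 h 38 min; less 60 min break → 5 h 38 min
Thu: 9:33 AM–7:06 PM = 9 h 33 min; less 60 min break → 8 h 33 min
Fri: 8:30 AM–4:12 PM = 7 h 42 min; less 60 min break → 6 h 42 min
Sat: 10:31 AM–2:33 PM = 4 h 2 min; less 60 min break → 3 h 2 min
Total: 9 h 19 min + 8 h 27 min + 5 h 38 min + 8 h 33 min + 6 h 42 min + 3 h 2 min = 41 h 41 min.

41.68 hours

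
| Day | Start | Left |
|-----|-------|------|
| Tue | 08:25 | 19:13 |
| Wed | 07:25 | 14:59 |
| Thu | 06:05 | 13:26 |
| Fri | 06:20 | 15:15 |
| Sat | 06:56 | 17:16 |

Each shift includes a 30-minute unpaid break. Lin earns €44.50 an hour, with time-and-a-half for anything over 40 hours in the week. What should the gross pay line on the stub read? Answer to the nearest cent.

Tue: 08:25–19:13 = 10 h 48 min; less 30 min break → 10 h 18 min
Wed: 07:25–14:59 = 7 h 34 min; less 30 min break → 7 h 4 min
Thu: 06:05–13:26 = 7 h 21 min; less 30 min break → 6 h 51 min
Fri: 06:20–15:15 = 8 h 55 min; less 30 min break → 8 h 25 min
Sat: 06:56–17:16 = 10 h 20 min; less 30 min break → 9 h 50 min
Total worked: 42 h 28 min = 2548 min.
Regular 40 h 0 min = 2400 min at €44.50/h; overtime 2 h 28 min = 148 min at €66.75/h.
Pay = (2400 × €44.50 + 148 × €66.75) ÷ 60 = €1944.65.

€1944.65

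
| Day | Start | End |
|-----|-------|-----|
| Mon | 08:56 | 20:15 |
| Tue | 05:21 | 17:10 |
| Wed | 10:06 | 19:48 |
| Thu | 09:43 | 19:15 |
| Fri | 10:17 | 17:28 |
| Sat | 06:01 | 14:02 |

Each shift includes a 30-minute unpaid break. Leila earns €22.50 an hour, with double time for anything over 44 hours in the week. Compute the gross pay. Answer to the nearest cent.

€1465.50

Mon: 08:56–20:15 = 11 h 19 min; less 30 min break → 10 h 49 min
Tue: 05:21–17:10 = 11 h 49 min; less 30 min break → 11 h 19 min
Wed: 10:06–19:48 = 9 h 42 min; less 30 min break → 9 h 12 min
Thu: 09:43–19:15 = 9 h 32 min; less 30 min break → 9 h 2 min
Fri: 10:17–17:28 = 7 h 11 min; less 30 min break → 6 h 41 min
Sat: 06:01–14:02 = 8 h 1 min; less 30 min break → 7 h 31 min
Total worked: 54 h 34 min = 3274 min.
Regular 44 h 0 min = 2640 min at €22.50/h; overtime 10 h 34 min = 634 min at €45.00/h.
Pay = (2640 × €22.50 + 634 × €45.00) ÷ 60 = €1465.50.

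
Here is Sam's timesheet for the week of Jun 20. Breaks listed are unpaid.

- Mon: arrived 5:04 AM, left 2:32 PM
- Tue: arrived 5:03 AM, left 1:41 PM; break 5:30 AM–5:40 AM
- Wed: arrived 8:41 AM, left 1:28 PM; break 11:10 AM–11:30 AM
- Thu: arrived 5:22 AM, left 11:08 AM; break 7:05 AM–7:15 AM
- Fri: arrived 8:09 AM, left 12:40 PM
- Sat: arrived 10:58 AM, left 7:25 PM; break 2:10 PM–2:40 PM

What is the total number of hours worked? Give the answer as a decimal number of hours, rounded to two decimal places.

40.45 hours

Mon: 5:04 AM–2:32 PM = 9 h 28 min
Tue: 5:03 AM–1:41 PM = 8 h 38 min; less 10 min break → 8 h 28 min
Wed: 8:41 AM–1:28 PM = 4 h 47 min; less 20 min break → 4 h 27 min
Thu: 5:22 AM–11:08 AM = 5 h 46 min; less 10 min break → 5 h 36 min
Fri: 8:09 AM–12:40 PM = 4 h 31 min
Sat: 10:58 AM–7:25 PM = 8 h 27 min; less 30 min break → 7 h 57 min
Total: 9 h 28 min + 8 h 28 min + 4 h 27 min + 5 h 36 min + 4 h 31 min + 7 h 57 min = 40 h 27 min.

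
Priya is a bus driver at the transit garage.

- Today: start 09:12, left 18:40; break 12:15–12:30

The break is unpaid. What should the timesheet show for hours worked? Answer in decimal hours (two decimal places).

9.22 hours

Today: 09:12–18:40 = 9 h 28 min; less 15 min break → 9 h 13 min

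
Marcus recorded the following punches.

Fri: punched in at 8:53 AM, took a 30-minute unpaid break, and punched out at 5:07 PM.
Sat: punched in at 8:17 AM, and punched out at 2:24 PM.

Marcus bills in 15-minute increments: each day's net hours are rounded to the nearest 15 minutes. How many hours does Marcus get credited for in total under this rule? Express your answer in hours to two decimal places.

13.75 hours

Fri: 8:53 AM–5:07 PM = 8 h 14 min − 30 min = 7 h 44 min → rounds to 7 h 45 min
Sat: 8:17 AM–2:24 PM = 6 h 7 min → rounds to 6 h 0 min
Total credited: 13 h 45 min.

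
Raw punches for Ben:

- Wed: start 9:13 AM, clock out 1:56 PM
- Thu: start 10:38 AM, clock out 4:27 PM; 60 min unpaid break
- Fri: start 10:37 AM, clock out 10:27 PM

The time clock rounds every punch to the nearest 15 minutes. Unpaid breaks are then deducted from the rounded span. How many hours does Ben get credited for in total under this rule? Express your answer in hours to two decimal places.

21.50 hours

Wed: in 9:13 AM→9:15 AM, out 1:56 PM→2:00 PM; 4 h 45 min
Thu: in 10:38 AM→10:45 AM, out 4:27 PM→4:30 PM; 5 h 45 min − 60 min = 4 h 45 min
Fri: in 10:37 AM→10:30 AM, out 10:27 PM→10:30 PM; 12 h 0 min
Total credited: 21 h 30 min.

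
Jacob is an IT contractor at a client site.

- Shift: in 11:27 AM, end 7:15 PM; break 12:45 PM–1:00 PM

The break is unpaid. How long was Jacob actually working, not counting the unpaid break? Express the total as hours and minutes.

Shift: 11:27 AM–7:15 PM = 7 h 48 min; less 15 min break → 7 h 33 min

7 h 33 min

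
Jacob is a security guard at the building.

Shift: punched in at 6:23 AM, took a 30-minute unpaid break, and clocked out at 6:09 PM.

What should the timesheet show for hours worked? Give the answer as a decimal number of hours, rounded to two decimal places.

11.27 hours

Shift: 6:23 AM–6:09 PM = 11 h 46 min; less 30 min break → 11 h 16 min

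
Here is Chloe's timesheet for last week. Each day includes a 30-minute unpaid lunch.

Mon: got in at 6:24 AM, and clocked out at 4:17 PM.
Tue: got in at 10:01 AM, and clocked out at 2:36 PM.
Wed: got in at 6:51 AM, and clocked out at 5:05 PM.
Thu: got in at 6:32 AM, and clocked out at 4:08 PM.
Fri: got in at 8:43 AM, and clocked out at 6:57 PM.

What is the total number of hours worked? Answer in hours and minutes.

42 h 2 min

Mon: 6:24 AM–4:17 PM = 9 h 53 min; less 30 min break → 9 h 23 min
Tue: 10:01 AM–2:36 PM = 4 h 35 min; less 30 min break → 4 h 5 min
Wed: 6:51 AM–5:05 PM = 10 h 14 min; less 30 min break → 9 h 44 min
Thu: 6:32 AM–4:08 PM = 9 h 36 min; less 30 min break → 9 h 6 min
Fri: 8:43 AM–6:57 PM = 10 h 14 min; less 30 min break → 9 h 44 min
Total: 9 h 23 min + 4 h 5 min + 9 h 44 min + 9 h 6 min + 9 h 44 min = 42 h 2 min.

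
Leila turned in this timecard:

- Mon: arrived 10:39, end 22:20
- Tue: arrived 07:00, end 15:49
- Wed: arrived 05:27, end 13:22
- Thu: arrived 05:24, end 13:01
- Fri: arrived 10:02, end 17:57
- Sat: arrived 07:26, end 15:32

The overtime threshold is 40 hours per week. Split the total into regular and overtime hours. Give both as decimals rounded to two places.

Regular 40.00 hours, overtime 12.05 hours

Mon: 10:39–22:20 = 11 h 41 min
Tue: 07:00–15:49 = 8 h 49 min
Wed: 05:27–13:22 = 7 h 55 min
Thu: 05:24–13:01 = 7 h 37 min
Fri: 10:02–17:57 = 7 h 55 min
Sat: 07:26–15:32 = 8 h 6 min
Total worked: 52 h 3 min = 52.05 h.
Threshold 40 h → overtime 12 h 3 min, regular 40 h 0 min.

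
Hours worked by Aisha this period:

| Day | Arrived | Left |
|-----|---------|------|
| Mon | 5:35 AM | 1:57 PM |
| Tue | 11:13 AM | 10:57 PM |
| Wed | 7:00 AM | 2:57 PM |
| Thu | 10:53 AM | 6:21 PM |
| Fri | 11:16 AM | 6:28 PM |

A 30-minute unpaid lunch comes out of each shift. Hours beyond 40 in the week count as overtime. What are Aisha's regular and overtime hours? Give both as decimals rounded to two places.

Regular 40.00 hours, overtime 0.22 hours

Mon: 5:35 AM–1:57 PM = 8 h 22 min; less 30 min break → 7 h 52 min
Tue: 11:13 AM–10:57 PM = 11 h 44 min; less 30 min break → 11 h 14 min
Wed: 7:00 AM–2:57 PM = 7 h 57 min; less 30 min break → 7 h 27 min
Thu: 10:53 AM–6:21 PM = 7 h 28 min; less 30 min break → 6 h 58 min
Fri: 11:16 AM–6:28 PM = 7 h 12 min; less 30 min break → 6 h 42 min
Total worked: 40 h 13 min = 40.22 h.
Threshold 40 h → overtime 0 h 13 min, regular 40 h 0 min.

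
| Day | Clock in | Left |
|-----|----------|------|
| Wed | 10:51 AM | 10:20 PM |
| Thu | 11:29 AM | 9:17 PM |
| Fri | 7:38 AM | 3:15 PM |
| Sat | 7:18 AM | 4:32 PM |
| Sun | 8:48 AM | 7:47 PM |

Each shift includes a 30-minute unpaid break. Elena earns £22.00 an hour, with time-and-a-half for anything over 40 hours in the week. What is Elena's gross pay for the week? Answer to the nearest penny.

£1098.35

Wed: 10:51 AM–10:20 PM = 11 h 29 min; less 30 min break → 10 h 59 min
Thu: 11:29 AM–9:17 PM = 9 h 48 min; less 30 min break → 9 h 18 min
Fri: 7:38 AM–3:15 PM = 7 h 37 min; less 30 min break → 7 h 7 min
Sat: 7:18 AM–4:32 PM = 9 h 14 min; less 30 min break → 8 h 44 min
Sun: 8:48 AM–7:47 PM = 10 h 59 min; less 30 min break → 10 h 29 min
Total worked: 46 h 37 min = 2797 min.
Regular 40 h 0 min = 2400 min at £22.00/h; overtime 6 h 37 min = 397 min at £33.00/h.
Pay = (2400 × £22.00 + 397 × £33.00) ÷ 60 = £1098.35.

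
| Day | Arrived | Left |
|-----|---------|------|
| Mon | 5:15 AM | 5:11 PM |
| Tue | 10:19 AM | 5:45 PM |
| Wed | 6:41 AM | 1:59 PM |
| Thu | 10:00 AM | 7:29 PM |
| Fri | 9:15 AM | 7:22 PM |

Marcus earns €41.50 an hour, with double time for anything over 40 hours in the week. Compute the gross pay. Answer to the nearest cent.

€2180.13

Mon: 5:15 AM–5:11 PM = 11 h 56 min
Tue: 10:19 AM–5:45 PM = 7 h 26 min
Wed: 6:41 AM–1:59 PM = 7 h 18 min
Thu: 10:00 AM–7:29 PM = 9 h 29 min
Fri: 9:15 AM–7:22 PM = 10 h 7 min
Total worked: 46 h 16 min = 2776 min.
Regular 40 h 0 min = 2400 min at €41.50/h; overtime 6 h 16 min = 376 min at €83.00/h.
Pay = (2400 × €41.50 + 376 × €83.00) ÷ 60 = €2180.13.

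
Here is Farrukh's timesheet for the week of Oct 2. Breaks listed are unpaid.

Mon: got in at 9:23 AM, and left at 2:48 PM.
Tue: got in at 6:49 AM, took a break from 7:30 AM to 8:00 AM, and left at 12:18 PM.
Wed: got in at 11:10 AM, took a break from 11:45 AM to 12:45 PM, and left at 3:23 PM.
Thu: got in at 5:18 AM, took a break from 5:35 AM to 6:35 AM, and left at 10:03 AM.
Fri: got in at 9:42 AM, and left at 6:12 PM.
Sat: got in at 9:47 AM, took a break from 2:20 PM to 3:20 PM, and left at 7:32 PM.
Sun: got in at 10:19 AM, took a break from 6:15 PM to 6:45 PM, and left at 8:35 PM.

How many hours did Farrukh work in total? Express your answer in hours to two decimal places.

Mon: 9:23 AM–2:48 PM = 5 h 25 min
Tue: 6:49 AM–12:18 PM = 5 h 29 min; less 30 min break → 4 h 59 min
Wed: 11:10 AM–3:23 PM = 4 h 13 min; less 60 min break → 3 h 13 min
Thu: 5:18 AM–10:03 AM = 4 h 45 min; less 60 min break → 3 h 45 min
Fri: 9:42 AM–6:12 PM = 8 h 30 min
Sat: 9:47 AM–7:32 PM = 9 h 45 min; less 60 min break → 8 h 45 min
Sun: 10:19 AM–8:35 PM = 10 h 16 min; less 30 min break → 9 h 46 min
Total: 5 h 25 min + 4 h 59 min + 3 h 13 min + 3 h 45 min + 8 h 30 min + 8 h 45 min + 9 h 46 min = 44 h 23 min.

44.38 hours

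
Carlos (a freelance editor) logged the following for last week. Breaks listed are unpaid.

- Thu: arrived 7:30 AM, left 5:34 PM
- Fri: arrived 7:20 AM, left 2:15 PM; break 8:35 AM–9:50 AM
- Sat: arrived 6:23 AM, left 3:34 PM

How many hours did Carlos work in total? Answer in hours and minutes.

24 h 55 min

Thu: 7:30 AM–5:34 PM = 10 h 4 min
Fri: 7:20 AM–2:15 PM = 6 h 55 min; less 75 min break → 5 h 40 min
Sat: 6:23 AM–3:34 PM = 9 h 11 min
Total: 10 h 4 min + 5 h 40 min + 9 h 11 min = 24 h 55 min.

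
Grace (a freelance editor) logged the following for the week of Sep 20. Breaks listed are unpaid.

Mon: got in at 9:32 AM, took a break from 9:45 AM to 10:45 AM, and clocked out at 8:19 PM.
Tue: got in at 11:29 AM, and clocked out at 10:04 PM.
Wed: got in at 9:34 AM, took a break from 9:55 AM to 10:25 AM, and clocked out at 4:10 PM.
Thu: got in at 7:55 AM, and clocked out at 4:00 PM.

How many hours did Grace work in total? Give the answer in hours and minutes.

Mon: 9:32 AM–8:19 PM = 10 h 47 min; less 60 min break → 9 h 47 min
Tue: 11:29 AM–10:04 PM = 10 h 35 min
Wed: 9:34 AM–4:10 PM = 6 h 36 min; less 30 min break → 6 h 6 min
Thu: 7:55 AM–4:00 PM = 8 h 5 min
Total: 9 h 47 min + 10 h 35 min + 6 h 6 min + 8 h 5 min = 34 h 33 min.

34 h 33 min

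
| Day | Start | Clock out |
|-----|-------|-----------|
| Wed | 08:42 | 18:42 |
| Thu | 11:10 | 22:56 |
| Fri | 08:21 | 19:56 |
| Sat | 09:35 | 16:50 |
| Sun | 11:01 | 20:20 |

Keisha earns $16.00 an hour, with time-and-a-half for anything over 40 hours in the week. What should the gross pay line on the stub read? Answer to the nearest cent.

Wed: 08:42–18:42 = 10 h 0 min
Thu: 11:10–22:56 = 11 h 46 min
Fri: 08:21–19:56 = 11 h 35 min
Sat: 09:35–16:50 = 7 h 15 min
Sun: 11:01–20:20 = 9 h 19 min
Total worked: 49 h 55 min = 2995 min.
Regular 40 h 0 min = 2400 min at $16.00/h; overtime 9 h 55 min = 595 min at $24.00/h.
Pay = (2400 × $16.00 + 595 × $24.00) ÷ 60 = $878.00.

$878.00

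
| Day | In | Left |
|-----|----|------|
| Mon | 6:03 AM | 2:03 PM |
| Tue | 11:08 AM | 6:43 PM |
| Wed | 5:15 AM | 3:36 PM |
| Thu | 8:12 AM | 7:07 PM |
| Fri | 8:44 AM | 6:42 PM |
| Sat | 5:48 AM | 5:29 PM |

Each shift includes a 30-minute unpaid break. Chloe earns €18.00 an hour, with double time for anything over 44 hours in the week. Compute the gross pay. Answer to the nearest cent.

Mon: 6:03 AM–2:03 PM = 8 h 0 min; less 30 min break → 7 h 30 min
Tue: 11:08 AM–6:43 PM = 7 h 35 min; less 30 min break → 7 h 5 min
Wed: 5:15 AM–3:36 PM = 10 h 21 min; less 30 min break → 9 h 51 min
Thu: 8:12 AM–7:07 PM = 10 h 55 min; less 30 min break → 10 h 25 min
Fri: 8:44 AM–6:42 PM = 9 h 58 min; less 30 min break → 9 h 28 min
Sat: 5:48 AM–5:29 PM = 11 h 41 min; less 30 min break → 11 h 11 min
Total worked: 55 h 30 min = 3330 min.
Regular 44 h 0 min = 2640 min at €18.00/h; overtime 11 h 30 min = 690 min at €36.00/h.
Pay = (2640 × €18.00 + 690 × €36.00) ÷ 60 = €1206.00.

€1206.00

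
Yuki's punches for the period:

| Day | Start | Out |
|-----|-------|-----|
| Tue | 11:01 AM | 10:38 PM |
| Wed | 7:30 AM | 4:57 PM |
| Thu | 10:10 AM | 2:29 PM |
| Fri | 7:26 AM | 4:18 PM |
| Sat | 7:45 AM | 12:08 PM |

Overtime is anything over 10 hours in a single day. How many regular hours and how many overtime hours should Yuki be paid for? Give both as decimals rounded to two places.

Regular 37.02 hours, overtime 1.62 hours

Tue: 11:01 AM–10:38 PM = 11 h 37 min
Wed: 7:30 AM–4:57 PM = 9 h 27 min
Thu: 10:10 AM–2:29 PM = 4 h 19 min
Fri: 7:26 AM–4:18 PM = 8 h 52 min
Sat: 7:45 AM–12:08 PM = 4 h 23 min
Tue reg 10 h 0 min / OT 1 h 37 min; Wed reg 9 h 27 min / OT 0 h 0 min; Thu reg 4 h 19 min / OT 0 h 0 min; Fri reg 8 h 52 min / OT 0 h 0 min; Sat reg 4 h 23 min / OT 0 h 0 min.
Totals: regular 37 h 1 min, overtime 1 h 37 min.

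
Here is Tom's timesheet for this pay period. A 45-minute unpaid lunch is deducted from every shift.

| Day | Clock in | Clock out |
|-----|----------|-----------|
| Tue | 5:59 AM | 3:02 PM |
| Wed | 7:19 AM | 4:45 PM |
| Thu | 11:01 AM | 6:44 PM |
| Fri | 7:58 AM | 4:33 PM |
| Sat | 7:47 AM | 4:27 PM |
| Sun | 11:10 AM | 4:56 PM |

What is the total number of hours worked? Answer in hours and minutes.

44 h 43 min

Tue: 5:59 AM–3:02 PM = 9 h 3 min; less 45 min break → 8 h 18 min
Wed: 7:19 AM–4:45 PM = 9 h 26 min; less 45 min break → 8 h 41 min
Thu: 11:01 AM–6:44 PM = 7 h 43 min; less 45 min break → 6 h 58 min
Fri: 7:58 AM–4:33 PM = 8 h 35 min; less 45 min break → 7 h 50 min
Sat: 7:47 AM–4:27 PM = 8 h 40 min; less 45 min break → 7 h 55 min
Sun: 11:10 AM–4:56 PM = 5 h 46 min; less 45 min break → 5 h 1 min
Total: 8 h 18 min + 8 h 41 min + 6 h 58 min + 7 h 50 min + 7 h 55 min + 5 h 1 min = 44 h 43 min.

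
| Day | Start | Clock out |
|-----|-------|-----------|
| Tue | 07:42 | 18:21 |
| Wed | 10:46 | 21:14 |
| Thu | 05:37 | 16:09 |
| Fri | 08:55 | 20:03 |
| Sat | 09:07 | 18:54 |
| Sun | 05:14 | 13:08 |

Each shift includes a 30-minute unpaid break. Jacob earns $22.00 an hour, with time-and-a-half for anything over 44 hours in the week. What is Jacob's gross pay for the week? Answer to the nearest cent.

Tue: 07:42–18:21 = 10 h 39 min; less 30 min break → 10 h 9 min
Wed: 10:46–21:14 = 10 h 28 min; less 30 min break → 9 h 58 min
Thu: 05:37–16:09 = 10 h 32 min; less 30 min break → 10 h 2 min
Fri: 08:55–20:03 = 11 h 8 min; less 30 min break → 10 h 38 min
Sat: 09:07–18:54 = 9 h 47 min; less 30 min break → 9 h 17 min
Sun: 05:14–13:08 = 7 h 54 min; less 30 min break → 7 h 24 min
Total worked: 57 h 28 min = 3448 min.
Regular 44 h 0 min = 2640 min at $22.00/h; overtime 13 h 28 min = 808 min at $33.00/h.
Pay = (2640 × $22.00 + 808 × $33.00) ÷ 60 = $1412.40.

$1412.40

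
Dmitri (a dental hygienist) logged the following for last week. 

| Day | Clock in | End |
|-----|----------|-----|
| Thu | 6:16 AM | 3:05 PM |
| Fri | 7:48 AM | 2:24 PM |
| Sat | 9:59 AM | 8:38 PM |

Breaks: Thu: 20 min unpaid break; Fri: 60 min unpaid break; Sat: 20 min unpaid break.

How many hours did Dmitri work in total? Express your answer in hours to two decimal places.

Thu: 6:16 AM–3:05 PM = 8 h 49 min; less 20 min break → 8 h 29 min
Fri: 7:48 AM–2:24 PM = 6 h 36 min; less 60 min break → 5 h 36 min
Sat: 9:59 AM–8:38 PM = 10 h 39 min; less 20 min break → 10 h 19 min
Total: 8 h 29 min + 5 h 36 min + 10 h 19 min = 24 h 24 min.

24.40 hours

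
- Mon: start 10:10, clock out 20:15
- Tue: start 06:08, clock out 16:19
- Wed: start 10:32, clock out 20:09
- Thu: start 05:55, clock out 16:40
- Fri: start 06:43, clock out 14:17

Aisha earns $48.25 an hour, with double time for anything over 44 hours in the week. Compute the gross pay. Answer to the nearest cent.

$2528.30

Mon: 10:10–20:15 = 10 h 5 min
Tue: 06:08–16:19 = 10 h 11 min
Wed: 10:32–20:09 = 9 h 37 min
Thu: 05:55–16:40 = 10 h 45 min
Fri: 06:43–14:17 = 7 h 34 min
Total worked: 48 h 12 min = 2892 min.
Regular 44 h 0 min = 2640 min at $48.25/h; overtime 4 h 12 min = 252 min at $96.50/h.
Pay = (2640 × $48.25 + 252 × $96.50) ÷ 60 = $2528.30.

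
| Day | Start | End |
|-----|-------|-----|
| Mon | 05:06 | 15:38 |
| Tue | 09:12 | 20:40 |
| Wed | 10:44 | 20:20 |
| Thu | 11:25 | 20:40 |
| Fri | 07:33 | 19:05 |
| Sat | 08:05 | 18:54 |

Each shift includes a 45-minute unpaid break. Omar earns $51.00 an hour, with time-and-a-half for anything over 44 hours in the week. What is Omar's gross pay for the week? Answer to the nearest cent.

$3368.55

Mon: 05:06–15:38 = 10 h 32 min; less 45 min break → 9 h 47 min
Tue: 09:12–20:40 = 11 h 28 min; less 45 min break → 10 h 43 min
Wed: 10:44–20:20 = 9 h 36 min; less 45 min break → 8 h 51 min
Thu: 11:25–20:40 = 9 h 15 min; less 45 min break → 8 h 30 min
Fri: 07:33–19:05 = 11 h 32 min; less 45 min break → 10 h 47 min
Sat: 08:05–18:54 = 10 h 49 min; less 45 min break → 10 h 4 min
Total worked: 58 h 42 min = 3522 min.
Regular 44 h 0 min = 2640 min at $51.00/h; overtime 14 h 42 min = 882 min at $76.50/h.
Pay = (2640 × $51.00 + 882 × $76.50) ÷ 60 = $3368.55.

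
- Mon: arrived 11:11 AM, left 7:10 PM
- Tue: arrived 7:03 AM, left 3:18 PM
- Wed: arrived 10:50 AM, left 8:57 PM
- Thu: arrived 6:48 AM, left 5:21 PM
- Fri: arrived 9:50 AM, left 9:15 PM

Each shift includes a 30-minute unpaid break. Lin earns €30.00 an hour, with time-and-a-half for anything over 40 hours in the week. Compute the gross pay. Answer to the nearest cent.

€1461.75

Mon: 11:11 AM–7:10 PM = 7 h 59 min; less 30 min break → 7 h 29 min
Tue: 7:03 AM–3:18 PM = 8 h 15 min; less 30 min break → 7 h 45 min
Wed: 10:50 AM–8:57 PM = 10 h 7 min; less 30 min break → 9 h 37 min
Thu: 6:48 AM–5:21 PM = 10 h 33 min; less 30 min break → 10 h 3 min
Fri: 9:50 AM–9:15 PM = 11 h 25 min; less 30 min break → 10 h 55 min
Total worked: 45 h 49 min = 2749 min.
Regular 40 h 0 min = 2400 min at €30.00/h; overtime 5 h 49 min = 349 min at €45.00/h.
Pay = (2400 × €30.00 + 349 × €45.00) ÷ 60 = €1461.75.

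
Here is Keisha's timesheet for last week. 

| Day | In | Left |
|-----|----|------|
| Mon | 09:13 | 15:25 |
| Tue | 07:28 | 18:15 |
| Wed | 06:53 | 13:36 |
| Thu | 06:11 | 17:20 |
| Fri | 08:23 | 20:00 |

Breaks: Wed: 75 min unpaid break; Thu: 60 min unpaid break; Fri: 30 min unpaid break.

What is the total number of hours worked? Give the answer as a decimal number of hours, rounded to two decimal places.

43.72 hours

Mon: 09:13–15:25 = 6 h 12 min
Tue: 07:28–18:15 = 10 h 47 min
Wed: 06:53–13:36 = 6 h 43 min; less 75 min break → 5 h 28 min
Thu: 06:11–17:20 = 11 h 9 min; less 60 min break → 10 h 9 min
Fri: 08:23–20:00 = 11 h 37 min; less 30 min break → 11 h 7 min
Total: 6 h 12 min + 10 h 47 min + 5 h 28 min + 10 h 9 min + 11 h 7 min = 43 h 43 min.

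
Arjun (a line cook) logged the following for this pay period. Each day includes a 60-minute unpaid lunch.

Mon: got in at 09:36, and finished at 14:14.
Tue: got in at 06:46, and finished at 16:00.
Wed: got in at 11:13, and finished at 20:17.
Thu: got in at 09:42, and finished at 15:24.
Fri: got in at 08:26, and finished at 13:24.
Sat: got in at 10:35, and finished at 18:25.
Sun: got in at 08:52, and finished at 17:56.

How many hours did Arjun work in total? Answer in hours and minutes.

43 h 30 min

Mon: 09:36–14:14 = 4 h 38 min; less 60 min break → 3 h 38 min
Tue: 06:46–16:00 = 9 h 14 min; less 60 min break → 8 h 14 min
Wed: 11:13–20:17 = 9 h 4 min; less 60 min break → 8 h 4 min
Thu: 09:42–15:24 = 5 h 42 min; less 60 min break → 4 h 42 min
Fri: 08:26–13:24 = 4 h 58 min; less 60 min break → 3 h 58 min
Sat: 10:35–18:25 = 7 h 50 min; less 60 min break → 6 h 50 min
Sun: 08:52–17:56 = 9 h 4 min; less 60 min break → 8 h 4 min
Total: 3 h 38 min + 8 h 14 min + 8 h 4 min + 4 h 42 min + 3 h 58 min + 6 h 50 min + 8 h 4 min = 43 h 30 min.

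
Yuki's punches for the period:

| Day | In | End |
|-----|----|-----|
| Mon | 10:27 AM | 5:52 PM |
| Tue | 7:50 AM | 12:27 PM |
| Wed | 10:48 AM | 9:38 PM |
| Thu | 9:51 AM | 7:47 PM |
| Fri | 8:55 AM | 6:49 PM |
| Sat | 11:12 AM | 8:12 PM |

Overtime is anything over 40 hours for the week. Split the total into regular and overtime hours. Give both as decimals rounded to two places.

Mon: 10:27 AM–5:52 PM = 7 h 25 min
Tue: 7:50 AM–12:27 PM = 4 h 37 min
Wed: 10:48 AM–9:38 PM = 10 h 50 min
Thu: 9:51 AM–7:47 PM = 9 h 56 min
Fri: 8:55 AM–6:49 PM = 9 h 54 min
Sat: 11:12 AM–8:12 PM = 9 h 0 min
Total worked: 51 h 42 min = 51.70 h.
Threshold 40 h → overtime 11 h 42 min, regular 40 h 0 min.

Regular 40.00 hours, overtime 11.70 hours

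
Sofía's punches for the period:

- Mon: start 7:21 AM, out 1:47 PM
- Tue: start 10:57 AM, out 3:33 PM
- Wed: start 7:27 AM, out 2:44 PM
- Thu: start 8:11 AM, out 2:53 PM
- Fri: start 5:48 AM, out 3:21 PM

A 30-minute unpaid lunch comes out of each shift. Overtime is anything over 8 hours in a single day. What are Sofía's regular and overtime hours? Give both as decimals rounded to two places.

Mon: 7:21 AM–1:47 PM = 6 h 26 min; less 30 min break → 5 h 56 min
Tue: 10:57 AM–3:33 PM = 4 h 36 min; less 30 min break → 4 h 6 min
Wed: 7:27 AM–2:44 PM = 7 h 17 min; less 30 min break → 6 h 47 min
Thu: 8:11 AM–2:53 PM = 6 h 42 min; less 30 min break → 6 h 12 min
Fri: 5:48 AM–3:21 PM = 9 h 33 min; less 30 min break → 9 h 3 min
Mon reg 5 h 56 min / OT 0 h 0 min; Tue reg 4 h 6 min / OT 0 h 0 min; Wed reg 6 h 47 min / OT 0 h 0 min; Thu reg 6 h 12 min / OT 0 h 0 min; Fri reg 8 h 0 min / OT 1 h 3 min.
Totals: regular 31 h 1 min, overtime 1 h 3 min.

Regular 31.02 hours, overtime 1.05 hours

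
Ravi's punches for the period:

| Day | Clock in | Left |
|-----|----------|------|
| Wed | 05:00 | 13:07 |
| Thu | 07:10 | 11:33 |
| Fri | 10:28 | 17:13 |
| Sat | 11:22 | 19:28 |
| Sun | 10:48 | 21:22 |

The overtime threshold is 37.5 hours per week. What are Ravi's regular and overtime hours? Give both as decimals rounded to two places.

Wed: 05:00–13:07 = 8 h 7 min
Thu: 07:10–11:33 = 4 h 23 min
Fri: 10:28–17:13 = 6 h 45 min
Sat: 11:22–19:28 = 8 h 6 min
Sun: 10:48–21:22 = 10 h 34 min
Total worked: 37 h 55 min = 37.92 h.
Threshold 37.5 h → overtime 0 h 25 min, regular 37 h 30 min.

Regular 37.50 hours, overtime 0.42 hours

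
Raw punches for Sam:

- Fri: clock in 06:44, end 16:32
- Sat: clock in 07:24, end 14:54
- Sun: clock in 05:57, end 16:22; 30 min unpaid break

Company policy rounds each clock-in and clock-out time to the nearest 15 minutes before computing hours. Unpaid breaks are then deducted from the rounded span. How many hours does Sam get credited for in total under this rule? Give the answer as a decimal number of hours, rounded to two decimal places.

27.00 hours

Fri: in 06:44→06:45, out 16:32→16:30; 9 h 45 min
Sat: in 07:24→07:30, out 14:54→15:00; 7 h 30 min
Sun: in 05:57→06:00, out 16:22→16:15; 10 h 15 min − 30 min = 9 h 45 min
Total credited: 27 h 0 min.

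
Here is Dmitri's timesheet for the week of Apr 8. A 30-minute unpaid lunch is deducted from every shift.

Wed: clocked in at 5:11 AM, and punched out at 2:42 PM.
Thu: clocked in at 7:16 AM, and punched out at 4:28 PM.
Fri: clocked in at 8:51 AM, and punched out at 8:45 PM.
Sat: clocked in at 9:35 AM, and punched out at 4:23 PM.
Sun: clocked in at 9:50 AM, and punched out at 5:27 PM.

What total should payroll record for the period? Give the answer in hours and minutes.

Wed: 5:11 AM–2:42 PM = 9 h 31 min; less 30 min break → 9 h 1 min
Thu: 7:16 AM–4:28 PM = 9 h 12 min; less 30 min break → 8 h 42 min
Fri: 8:51 AM–8:45 PM = 11 h 54 min; less 30 min break → 11 h 24 min
Sat: 9:35 AM–4:23 PM = 6 h 48 min; less 30 min break → 6 h 18 min
Sun: 9:50 AM–5:27 PM = 7 h 37 min; less 30 min break → 7 h 7 min
Total: 9 h 1 min + 8 h 42 min + 11 h 24 min + 6 h 18 min + 7 h 7 min = 42 h 32 min.

42 h 32 min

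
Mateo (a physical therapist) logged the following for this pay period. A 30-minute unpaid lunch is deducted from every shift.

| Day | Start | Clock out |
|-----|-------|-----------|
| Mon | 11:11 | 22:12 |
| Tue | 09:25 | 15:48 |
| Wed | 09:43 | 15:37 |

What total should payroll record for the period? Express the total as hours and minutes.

Mon: 11:11–22:12 = 11 h 1 min; less 30 min break → 10 h 31 min
Tue: 09:25–15:48 = 6 h 23 min; less 30 min break → 5 h 53 min
Wed: 09:43–15:37 = 5 h 54 min; less 30 min break → 5 h 24 min
Total: 10 h 31 min + 5 h 53 min + 5 h 24 min = 21 h 48 min.

21 h 48 min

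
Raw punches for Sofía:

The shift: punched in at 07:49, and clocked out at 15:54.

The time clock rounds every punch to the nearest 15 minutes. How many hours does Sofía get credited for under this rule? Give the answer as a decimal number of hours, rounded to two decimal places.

The shift: in 07:49→07:45, out 15:54→16:00; 8 h 15 min

8.25 hours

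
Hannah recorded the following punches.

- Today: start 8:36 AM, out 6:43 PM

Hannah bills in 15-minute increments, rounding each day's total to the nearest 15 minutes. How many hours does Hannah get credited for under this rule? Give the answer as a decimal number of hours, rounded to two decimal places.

Today: 8:36 AM–6:43 PM = 10 h 7 min → rounds to 10 h 0 min

10.00 hours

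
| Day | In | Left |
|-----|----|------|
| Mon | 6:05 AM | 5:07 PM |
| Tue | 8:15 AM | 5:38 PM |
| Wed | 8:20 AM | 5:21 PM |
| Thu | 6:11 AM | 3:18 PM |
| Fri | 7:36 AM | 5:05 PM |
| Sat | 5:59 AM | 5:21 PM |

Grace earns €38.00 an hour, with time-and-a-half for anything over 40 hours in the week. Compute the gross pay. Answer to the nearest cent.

€2625.80

Mon: 6:05 AM–5:07 PM = 11 h 2 min
Tue: 8:15 AM–5:38 PM = 9 h 23 min
Wed: 8:20 AM–5:21 PM = 9 h 1 min
Thu: 6:11 AM–3:18 PM = 9 h 7 min
Fri: 7:36 AM–5:05 PM = 9 h 29 min
Sat: 5:59 AM–5:21 PM = 11 h 22 min
Total worked: 59 h 24 min = 3564 min.
Regular 40 h 0 min = 2400 min at €38.00/h; overtime 19 h 24 min = 1164 min at €57.00/h.
Pay = (2400 × €38.00 + 1164 × €57.00) ÷ 60 = €2625.80.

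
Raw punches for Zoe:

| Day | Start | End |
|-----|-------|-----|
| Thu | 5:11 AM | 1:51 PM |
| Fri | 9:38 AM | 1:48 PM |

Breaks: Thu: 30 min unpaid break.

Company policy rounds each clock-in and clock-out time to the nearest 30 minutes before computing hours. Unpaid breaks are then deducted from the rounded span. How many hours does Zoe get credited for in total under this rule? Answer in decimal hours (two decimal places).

Thu: in 5:11 AM→5:00 AM, out 1:51 PM→2:00 PM; 9 h 0 min − 30 min = 8 h 30 min
Fri: in 9:38 AM→9:30 AM, out 1:48 PM→2:00 PM; 4 h 30 min
Total credited: 13 h 0 min.

13.00 hours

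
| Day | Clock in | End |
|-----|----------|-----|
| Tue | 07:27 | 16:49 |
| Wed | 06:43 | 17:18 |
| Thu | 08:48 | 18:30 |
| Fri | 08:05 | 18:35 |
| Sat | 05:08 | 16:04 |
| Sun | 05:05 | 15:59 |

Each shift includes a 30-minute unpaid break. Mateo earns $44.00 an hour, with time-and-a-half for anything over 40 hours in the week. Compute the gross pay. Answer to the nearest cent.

$3012.90

Tue: 07:27–16:49 = 9 h 22 min; less 30 min break → 8 h 52 min
Wed: 06:43–17:18 = 10 h 35 min; less 30 min break → 10 h 5 min
Thu: 08:48–18:30 = 9 h 42 min; less 30 min break → 9 h 12 min
Fri: 08:05–18:35 = 10 h 30 min; less 30 min break → 10 h 0 min
Sat: 05:08–16:04 = 10 h 56 min; less 30 min break → 10 h 26 min
Sun: 05:05–15:59 = 10 h 54 min; less 30 min break → 10 h 24 min
Total worked: 58 h 59 min = 3539 min.
Regular 40 h 0 min = 2400 min at $44.00/h; overtime 18 h 59 min = 1139 min at $66.00/h.
Pay = (2400 × $44.00 + 1139 × $66.00) ÷ 60 = $3012.90.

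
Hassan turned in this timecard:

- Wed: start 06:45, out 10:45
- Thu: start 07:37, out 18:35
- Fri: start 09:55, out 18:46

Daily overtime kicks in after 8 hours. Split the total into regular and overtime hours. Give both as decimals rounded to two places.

Wed: 06:45–10:45 = 4 h 0 min
Thu: 07:37–18:35 = 10 h 58 min
Fri: 09:55–18:46 = 8 h 51 min
Wed reg 4 h 0 min / OT 0 h 0 min; Thu reg 8 h 0 min / OT 2 h 58 min; Fri reg 8 h 0 min / OT 0 h 51 min.
Totals: regular 20 h 0 min, overtime 3 h 49 min.

Regular 20.00 hours, overtime 3.82 hours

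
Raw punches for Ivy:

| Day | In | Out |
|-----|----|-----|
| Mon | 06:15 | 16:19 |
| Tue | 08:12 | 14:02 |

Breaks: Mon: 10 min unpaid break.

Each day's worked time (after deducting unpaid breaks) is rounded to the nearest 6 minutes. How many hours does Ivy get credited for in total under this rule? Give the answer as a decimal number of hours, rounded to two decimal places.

Mon: 06:15–16:19 = 10 h 4 min − 10 min = 9 h 54 min → rounds to 9 h 54 min
Tue: 08:12–14:02 = 5 h 50 min → rounds to 5 h 48 min
Total credited: 15 h 42 min.

15.70 hours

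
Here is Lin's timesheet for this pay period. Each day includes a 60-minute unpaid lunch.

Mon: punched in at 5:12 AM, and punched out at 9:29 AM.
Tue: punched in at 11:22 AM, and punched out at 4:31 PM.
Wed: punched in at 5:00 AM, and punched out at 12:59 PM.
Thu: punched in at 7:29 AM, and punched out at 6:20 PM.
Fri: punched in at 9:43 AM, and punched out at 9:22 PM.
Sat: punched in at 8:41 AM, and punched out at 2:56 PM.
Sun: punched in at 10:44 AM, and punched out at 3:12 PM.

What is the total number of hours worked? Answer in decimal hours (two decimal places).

Mon: 5:12 AM–9:29 AM = 4 h 17 min; less 60 min break → 3 h 17 min
Tue: 11:22 AM–4:31 PM = 5 h 9 min; less 60 min break → 4 h 9 min
Wed: 5:00 AM–12:59 PM = 7 h 59 min; less 60 min break → 6 h 59 min
Thu: 7:29 AM–6:20 PM = 10 h 51 min; less 60 min break → 9 h 51 min
Fri: 9:43 AM–9:22 PM = 11 h 39 min; less 60 min break → 10 h 39 min
Sat: 8:41 AM–2:56 PM = 6 h 15 min; less 60 min break → 5 h 15 min
Sun: 10:44 AM–3:12 PM = 4 h 28 min; less 60 min break → 3 h 28 min
Total: 3 h 17 min + 4 h 9 min + 6 h 59 min + 9 h 51 min + 10 h 39 min + 5 h 15 min + 3 h 28 min = 43 h 38 min.

43.63 hours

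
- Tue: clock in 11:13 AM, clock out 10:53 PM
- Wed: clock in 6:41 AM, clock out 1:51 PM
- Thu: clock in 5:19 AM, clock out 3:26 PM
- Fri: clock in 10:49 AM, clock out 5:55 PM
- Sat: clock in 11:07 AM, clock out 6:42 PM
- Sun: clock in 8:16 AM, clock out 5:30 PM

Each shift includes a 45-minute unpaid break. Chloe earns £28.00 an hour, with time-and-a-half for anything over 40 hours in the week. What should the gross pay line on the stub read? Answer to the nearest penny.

Tue: 11:13 AM–10:53 PM = 11 h 40 min; less 45 min break → 10 h 55 min
Wed: 6:41 AM–1:51 PM = 7 h 10 min; less 45 min break → 6 h 25 min
Thu: 5:19 AM–3:26 PM = 10 h 7 min; less 45 min break → 9 h 22 min
Fri: 10:49 AM–5:55 PM = 7 h 6 min; less 45 min break → 6 h 21 min
Sat: 11:07 AM–6:42 PM = 7 h 35 min; less 45 min break → 6 h 50 min
Sun: 8:16 AM–5:30 PM = 9 h 14 min; less 45 min break → 8 h 29 min
Total worked: 48 h 22 min = 2902 min.
Regular 40 h 0 min = 2400 min at £28.00/h; overtime 8 h 22 min = 502 min at £42.00/h.
Pay = (2400 × £28.00 + 502 × £42.00) ÷ 60 = £1471.40.

£1471.40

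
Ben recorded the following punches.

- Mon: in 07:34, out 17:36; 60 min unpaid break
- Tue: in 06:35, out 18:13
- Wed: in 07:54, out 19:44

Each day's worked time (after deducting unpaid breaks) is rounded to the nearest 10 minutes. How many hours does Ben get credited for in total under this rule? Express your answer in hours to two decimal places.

Mon: 07:34–17:36 = 10 h 2 min − 60 min = 9 h 2 min → rounds to 9 h 0 min
Tue: 06:35–18:13 = 11 h 38 min → rounds to 11 h 40 min
Wed: 07:54–19:44 = 11 h 50 min → rounds to 11 h 50 min
Total credited: 32 h 30 min.

32.50 hours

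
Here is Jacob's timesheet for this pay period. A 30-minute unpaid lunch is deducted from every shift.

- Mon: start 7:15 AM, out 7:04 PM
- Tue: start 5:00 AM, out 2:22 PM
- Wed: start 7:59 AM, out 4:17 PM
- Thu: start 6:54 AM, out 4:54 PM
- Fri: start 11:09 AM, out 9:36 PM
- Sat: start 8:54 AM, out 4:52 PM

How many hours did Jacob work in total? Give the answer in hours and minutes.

Mon: 7:15 AM–7:04 PM = 11 h 49 min; less 30 min break → 11 h 19 min
Tue: 5:00 AM–2:22 PM = 9 h 22 min; less 30 min break → 8 h 52 min
Wed: 7:59 AM–4:17 PM = 8 h 18 min; less 30 min break → 7 h 48 min
Thu: 6:54 AM–4:54 PM = 10 h 0 min; less 30 min break → 9 h 30 min
Fri: 11:09 AM–9:36 PM = 10 h 27 min; less 30 min break → 9 h 57 min
Sat: 8:54 AM–4:52 PM = 7 h 58 min; less 30 min break → 7 h 28 min
Total: 11 h 19 min + 8 h 52 min + 7 h 48 min + 9 h 30 min + 9 h 57 min + 7 h 28 min = 54 h 54 min.

54 h 54 min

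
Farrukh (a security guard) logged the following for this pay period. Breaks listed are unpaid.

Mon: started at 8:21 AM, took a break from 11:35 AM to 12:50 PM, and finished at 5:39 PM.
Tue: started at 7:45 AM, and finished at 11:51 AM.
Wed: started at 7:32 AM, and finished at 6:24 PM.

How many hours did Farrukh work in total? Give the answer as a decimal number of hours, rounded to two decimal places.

23.02 hours

Mon: 8:21 AM–5:39 PM = 9 h 18 min; less 75 min break → 8 h 3 min
Tue: 7:45 AM–11:51 AM = 4 h 6 min
Wed: 7:32 AM–6:24 PM = 10 h 52 min
Total: 8 h 3 min + 4 h 6 min + 10 h 52 min = 23 h 1 min.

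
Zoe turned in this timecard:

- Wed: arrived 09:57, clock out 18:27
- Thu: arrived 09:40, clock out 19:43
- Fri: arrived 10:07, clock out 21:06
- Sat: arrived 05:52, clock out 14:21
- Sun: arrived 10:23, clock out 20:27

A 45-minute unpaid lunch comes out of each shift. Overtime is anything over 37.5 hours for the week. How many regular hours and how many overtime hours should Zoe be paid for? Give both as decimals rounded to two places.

Regular 37.50 hours, overtime 6.83 hours

Wed: 09:57–18:27 = 8 h 30 min; less 45 min break → 7 h 45 min
Thu: 09:40–19:43 = 10 h 3 min; less 45 min break → 9 h 18 min
Fri: 10:07–21:06 = 10 h 59 min; less 45 min break → 10 h 14 min
Sat: 05:52–14:21 = 8 h 29 min; less 45 min break → 7 h 44 min
Sun: 10:23–20:27 = 10 h 4 min; less 45 min break → 9 h 19 min
Total worked: 44 h 20 min = 44.33 h.
Threshold 37.5 h → overtime 6 h 50 min, regular 37 h 30 min.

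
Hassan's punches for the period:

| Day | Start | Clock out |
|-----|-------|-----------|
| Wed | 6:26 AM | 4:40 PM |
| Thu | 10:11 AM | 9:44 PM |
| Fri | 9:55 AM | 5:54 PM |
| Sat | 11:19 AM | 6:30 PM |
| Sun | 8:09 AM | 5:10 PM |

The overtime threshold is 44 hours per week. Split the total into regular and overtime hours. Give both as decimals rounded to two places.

Regular 44.00 hours, overtime 1.97 hours

Wed: 6:26 AM–4:40 PM = 10 h 14 min
Thu: 10:11 AM–9:44 PM = 11 h 33 min
Fri: 9:55 AM–5:54 PM = 7 h 59 min
Sat: 11:19 AM–6:30 PM = 7 h 11 min
Sun: 8:09 AM–5:10 PM = 9 h 1 min
Total worked: 45 h 58 min = 45.97 h.
Threshold 44 h → overtime 1 h 58 min, regular 44 h 0 min.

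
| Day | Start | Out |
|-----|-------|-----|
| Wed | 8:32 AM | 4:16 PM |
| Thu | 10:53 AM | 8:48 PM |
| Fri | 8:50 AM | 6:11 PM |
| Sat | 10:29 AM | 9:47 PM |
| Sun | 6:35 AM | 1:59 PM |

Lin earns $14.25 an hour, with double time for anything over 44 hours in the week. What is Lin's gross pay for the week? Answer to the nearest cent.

$675.45

Wed: 8:32 AM–4:16 PM = 7 h 44 min
Thu: 10:53 AM–8:48 PM = 9 h 55 min
Fri: 8:50 AM–6:11 PM = 9 h 21 min
Sat: 10:29 AM–9:47 PM = 11 h 18 min
Sun: 6:35 AM–1:59 PM = 7 h 24 min
Total worked: 45 h 42 min = 2742 min.
Regular 44 h 0 min = 2640 min at $14.25/h; overtime 1 h 42 min = 102 min at $28.50/h.
Pay = (2640 × $14.25 + 102 × $28.50) ÷ 60 = $675.45.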